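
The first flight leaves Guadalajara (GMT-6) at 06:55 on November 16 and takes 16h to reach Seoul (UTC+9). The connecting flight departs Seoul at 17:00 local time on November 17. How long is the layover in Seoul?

Convert departure to UTC: 06:55 + 6:00 = 12:55 UTC on Nov 16.
Add 16 hours flight time → 04:55 UTC (Nov 17).
Seoul is UTC+9:00, so local arrival = 04:55 + 9:00 = 13:55 on Nov 17.
Layover = 17:00 − 13:55 = 3 hours 5 minutes.

3 hours 5 minutes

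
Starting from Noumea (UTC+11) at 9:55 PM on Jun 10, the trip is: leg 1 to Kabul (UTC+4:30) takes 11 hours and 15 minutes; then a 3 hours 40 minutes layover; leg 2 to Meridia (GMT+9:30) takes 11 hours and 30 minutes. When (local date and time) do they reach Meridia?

Convert departure to UTC: 9:55 PM − 11:00 = 10:55 AM UTC on Jun 10.
Add 11 hours and 15 minutes leg 1 → 10:10 PM UTC.
Add 3 hours and 40 minutes layover in Kabul → 1:50 AM UTC (Jun 11).
Add 11 hours 30 minutes leg 2 → 1:20 PM UTC.
Meridia is UTC+9:30, so local arrival = 1:20 PM + 9:30 = 10:50 PM on Jun 11.

10:50 PM on Jun 11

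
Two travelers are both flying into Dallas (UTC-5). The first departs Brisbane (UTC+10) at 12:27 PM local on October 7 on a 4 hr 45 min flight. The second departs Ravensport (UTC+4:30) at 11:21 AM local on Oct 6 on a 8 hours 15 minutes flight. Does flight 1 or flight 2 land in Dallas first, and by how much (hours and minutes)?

the second, by 16 hours 6 minutes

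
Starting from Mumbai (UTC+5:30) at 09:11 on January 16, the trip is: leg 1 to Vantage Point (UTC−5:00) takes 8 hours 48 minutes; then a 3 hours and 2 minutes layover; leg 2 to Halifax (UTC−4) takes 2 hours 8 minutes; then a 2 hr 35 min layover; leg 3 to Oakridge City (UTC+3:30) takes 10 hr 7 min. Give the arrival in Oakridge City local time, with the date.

09:51 on Jan 17

Convert departure to UTC: 09:11 − 5:30 = 03:41 UTC on Jan 16.
Add 8 hours 48 minutes leg 1 → 12:29 UTC.
Add 3 hours and 2 minutes layover in Vantage Point → 15:31 UTC.
Add 2 hours 8 minutes leg 2 → 17:39 UTC.
Add 2 hours and 35 minutes layover in Halifax → 20:14 UTC.
Add 10 hours 7 minutes leg 3 → 06:21 UTC (Jan 17).
Oakridge City is UTC+3:30, so local arrival = 06:21 + 3:30 = 09:51 on Jan 17.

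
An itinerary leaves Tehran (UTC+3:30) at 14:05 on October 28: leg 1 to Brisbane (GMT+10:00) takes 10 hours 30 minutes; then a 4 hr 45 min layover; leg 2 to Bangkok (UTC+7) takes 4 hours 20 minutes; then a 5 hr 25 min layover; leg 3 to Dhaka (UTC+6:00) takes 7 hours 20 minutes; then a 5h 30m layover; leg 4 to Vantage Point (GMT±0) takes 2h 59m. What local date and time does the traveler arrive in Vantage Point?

03:24 on October 30

Convert departure to UTC: 14:05 − 3:30 = 10:35 UTC on Oct 28.
Add 10 hours and 30 minutes leg 1 → 21:05 UTC.
Add 4 hours 45 minutes layover in Brisbane → 01:50 UTC (Oct 29).
Add 4 hours and 20 minutes leg 2 → 06:10 UTC.
Add 5 hours and 25 minutes layover in Bangkok → 11:35 UTC.
Add 7 hours 20 minutes leg 3 → 18:55 UTC.
Add 5 hours and 30 minutes layover in Dhaka → 00:25 UTC (Oct 30).
Add 2 hours 59 minutes leg 4 → 03:24 UTC.
Vantage Point is UTC+0, so local arrival is the same: 03:24 on Oct 30.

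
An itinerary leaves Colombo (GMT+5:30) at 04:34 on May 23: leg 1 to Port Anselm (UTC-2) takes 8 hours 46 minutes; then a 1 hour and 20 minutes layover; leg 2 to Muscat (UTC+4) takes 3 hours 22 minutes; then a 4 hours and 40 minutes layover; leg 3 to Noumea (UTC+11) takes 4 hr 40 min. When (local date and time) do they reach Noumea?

08:52 on May 24

Convert departure to UTC: 04:34 − 5:30 = 23:04 UTC on May 22.
Add 8 hours and 46 minutes leg 1 → 07:50 UTC (May 23).
Add 1 hour 20 minutes layover in Port Anselm → 09:10 UTC.
Add 3 hours 22 minutes leg 2 → 12:32 UTC.
Add 4 hours 40 minutes layover in Muscat → 17:12 UTC.
Add 4 hours and 40 minutes leg 3 → 21:52 UTC.
Noumea is UTC+11:00, so local arrival = 21:52 + 11:00 = 08:52 on May 24.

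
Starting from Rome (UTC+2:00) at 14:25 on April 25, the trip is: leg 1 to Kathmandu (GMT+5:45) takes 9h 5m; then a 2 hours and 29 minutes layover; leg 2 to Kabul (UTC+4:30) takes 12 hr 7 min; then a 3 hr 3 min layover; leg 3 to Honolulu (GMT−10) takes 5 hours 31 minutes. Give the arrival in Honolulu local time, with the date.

10:40 on April 26

Convert departure to UTC: 14:25 − 2:00 = 12:25 UTC on Apr 25.
Add 9 hours 5 minutes leg 1 → 21:30 UTC.
Add 2 hours 29 minutes layover in Kathmandu → 23:59 UTC.
Add 12 hours 7 minutes leg 2 → 12:06 UTC (Apr 26).
Add 3 hours 3 minutes layover in Kabul → 15:09 UTC.
Add 5 hours 31 minutes leg 3 → 20:40 UTC.
Honolulu is UTC−10:00, so local arrival = 20:40 − 10:00 = 10:40 on Apr 26.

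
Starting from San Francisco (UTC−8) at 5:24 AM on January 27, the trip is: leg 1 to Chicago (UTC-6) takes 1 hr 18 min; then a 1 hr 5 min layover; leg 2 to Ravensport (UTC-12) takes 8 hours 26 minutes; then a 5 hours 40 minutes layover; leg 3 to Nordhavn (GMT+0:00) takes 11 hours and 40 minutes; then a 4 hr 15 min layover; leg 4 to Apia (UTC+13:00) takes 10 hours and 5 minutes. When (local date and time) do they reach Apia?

Convert departure to UTC: 5:24 AM + 8:00 = 1:24 PM UTC on Jan 27.
Add 1 hour 18 minutes leg 1 → 2:42 PM UTC.
Add 1 hour and 5 minutes layover in Chicago → 3:47 PM UTC.
Add 8 hours and 26 minutes leg 2 → 12:13 AM UTC (Jan 28).
Add 5 hours 40 minutes layover in Ravensport → 5:53 AM UTC.
Add 11 hours 40 minutes leg 3 → 5:33 PM UTC.
Add 4 hours and 15 minutes layover in Nordhavn → 9:48 PM UTC.
Add 10 hours and 5 minutes leg 4 → 7:53 AM UTC (Jan 29).
Apia is UTC+13:00, so local arrival = 7:53 AM + 13:00 = 8:53 PM on Jan 29.

8:53 PM on January 29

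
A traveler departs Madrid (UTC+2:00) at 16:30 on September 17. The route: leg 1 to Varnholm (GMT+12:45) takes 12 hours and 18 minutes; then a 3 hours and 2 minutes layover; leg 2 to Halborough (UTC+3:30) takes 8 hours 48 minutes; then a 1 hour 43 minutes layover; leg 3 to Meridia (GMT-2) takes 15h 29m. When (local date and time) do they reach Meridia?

Convert departure to UTC: 16:30 − 2:00 = 14:30 UTC on Sep 17.
Add 12 hours and 18 minutes leg 1 → 02:48 UTC (Sep 18).
Add 3 hours 2 minutes layover in Varnholm → 05:50 UTC.
Add 8 hours 48 minutes leg 2 → 14:38 UTC.
Add 1 hour 43 minutes layover in Halborough → 16:21 UTC.
Add 15 hours and 29 minutes leg 3 → 07:50 UTC (Sep 19).
Meridia is UTC−2:00, so local arrival = 07:50 − 2:00 = 05:50 on Sep 19.

05:50 on Sep 19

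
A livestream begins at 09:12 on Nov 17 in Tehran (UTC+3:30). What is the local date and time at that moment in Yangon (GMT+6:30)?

12:12 on November 17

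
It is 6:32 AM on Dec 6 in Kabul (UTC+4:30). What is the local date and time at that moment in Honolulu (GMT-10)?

In UTC: 6:32 AM − 4:30 = 2:02 AM on Dec 6.
Honolulu is UTC−10:00: 2:02 AM − 10:00 = 4:02 PM on Dec 5.

4:02 PM on December 5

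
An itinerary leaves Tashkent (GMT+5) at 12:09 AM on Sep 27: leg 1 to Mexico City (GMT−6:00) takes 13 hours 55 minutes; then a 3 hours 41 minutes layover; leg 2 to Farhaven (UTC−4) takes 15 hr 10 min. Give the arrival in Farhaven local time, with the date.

11:55 PM on Sep 27

Convert departure to UTC: 12:09 AM − 5:00 = 7:09 PM UTC on Sep 26.
Add 13 hours and 55 minutes leg 1 → 9:04 AM UTC (Sep 27).
Add 3 hours 41 minutes layover in Mexico City → 12:45 PM UTC.
Add 15 hours 10 minutes leg 2 → 3:55 AM UTC (Sep 28).
Farhaven is UTC−4:00, so local arrival = 3:55 AM − 4:00 = 11:55 PM on Sep 27.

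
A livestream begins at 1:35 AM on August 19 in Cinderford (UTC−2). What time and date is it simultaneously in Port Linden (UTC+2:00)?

5:35 AM on August 19

Port Linden is 4:00 ahead of Cinderford.
Shift by the zone difference: 1:35 AM + 4:00 = 5:35 AM on Aug 19 in Port Linden.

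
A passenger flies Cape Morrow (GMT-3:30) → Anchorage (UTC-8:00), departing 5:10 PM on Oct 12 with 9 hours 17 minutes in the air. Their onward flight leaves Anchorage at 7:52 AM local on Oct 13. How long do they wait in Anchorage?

Convert departure to UTC: 5:10 PM + 3:30 = 8:40 PM UTC on Oct 12.
Add 9 hours 17 minutes flight time → 5:57 AM UTC (Oct 13).
Anchorage is UTC−8:00, so local arrival = 5:57 AM − 8:00 = 9:57 PM on Oct 12.
Layover = 7:52 AM − 9:57 PM (+1 day) = 9 hours 55 minutes.

9 hours 55 minutes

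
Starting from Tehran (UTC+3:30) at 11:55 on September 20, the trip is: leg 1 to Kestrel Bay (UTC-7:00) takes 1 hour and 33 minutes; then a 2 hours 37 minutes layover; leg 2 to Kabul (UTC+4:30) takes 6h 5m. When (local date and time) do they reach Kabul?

Convert departure to UTC: 11:55 − 3:30 = 08:25 UTC on Sep 20.
Add 1 hour 33 minutes leg 1 → 09:58 UTC.
Add 2 hours and 37 minutes layover in Kestrel Bay → 12:35 UTC.
Add 6 hours 5 minutes leg 2 → 18:40 UTC.
Kabul is UTC+4:30, so local arrival = 18:40 + 4:30 = 23:10 on Sep 20.

23:10 on September 20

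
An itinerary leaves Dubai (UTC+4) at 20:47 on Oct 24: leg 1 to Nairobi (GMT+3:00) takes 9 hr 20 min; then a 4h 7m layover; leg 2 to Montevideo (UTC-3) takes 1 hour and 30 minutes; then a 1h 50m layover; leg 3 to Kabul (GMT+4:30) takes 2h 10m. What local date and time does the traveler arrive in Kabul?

Convert departure to UTC: 20:47 − 4:00 = 16:47 UTC on Oct 24.
Add 9 hours 20 minutes leg 1 → 02:07 UTC (Oct 25).
Add 4 hours and 7 minutes layover in Nairobi → 06:14 UTC.
Add 1 hour and 30 minutes leg 2 → 07:44 UTC.
Add 1 hour and 50 minutes layover in Montevideo → 09:34 UTC.
Add 2 hours and 10 minutes leg 3 → 11:44 UTC.
Kabul is UTC+4:30, so local arrival = 11:44 + 4:30 = 16:14 on Oct 25.

16:14 on October 25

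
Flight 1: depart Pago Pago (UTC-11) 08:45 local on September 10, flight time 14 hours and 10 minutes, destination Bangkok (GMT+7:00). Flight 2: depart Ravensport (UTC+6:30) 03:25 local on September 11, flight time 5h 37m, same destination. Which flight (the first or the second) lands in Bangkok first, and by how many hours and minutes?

Flight 1 in UTC: 08:45 + 11:00 = 19:45 on Sep 10.
+14 hours 10 minutes → arrive 09:55 UTC on Sep 11.
Flight 2 in UTC: 03:25 − 6:30 = 20:55 on Sep 10.
+5 hours and 37 minutes → arrive 02:32 UTC on Sep 11.
Flight 2 lands earlier by 7 hours 23 minutes.

the second, by 7 hours 23 minutes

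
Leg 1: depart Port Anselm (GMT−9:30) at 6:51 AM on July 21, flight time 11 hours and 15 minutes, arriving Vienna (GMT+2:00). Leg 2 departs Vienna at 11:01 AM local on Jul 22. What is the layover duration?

5 hours 25 minutes

Convert departure to UTC: 6:51 AM + 9:30 = 4:21 PM UTC on Jul 21.
Add 11 hours 15 minutes flight time → 3:36 AM UTC (Jul 22).
Vienna is UTC+2:00, so local arrival = 3:36 AM + 2:00 = 5:36 AM on Jul 22.
Layover = 11:01 AM − 5:36 AM = 5 hours 25 minutes.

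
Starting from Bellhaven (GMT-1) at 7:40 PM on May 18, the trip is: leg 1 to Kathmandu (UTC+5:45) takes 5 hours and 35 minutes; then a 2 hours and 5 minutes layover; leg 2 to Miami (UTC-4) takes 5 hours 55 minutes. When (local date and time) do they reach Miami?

6:15 AM on May 19

Convert departure to UTC: 7:40 PM + 1:00 = 8:40 PM UTC on May 18.
Add 5 hours 35 minutes leg 1 → 2:15 AM UTC (May 19).
Add 2 hours 5 minutes layover in Kathmandu → 4:20 AM UTC.
Add 5 hours and 55 minutes leg 2 → 10:15 AM UTC.
Miami is UTC−4:00, so local arrival = 10:15 AM − 4:00 = 6:15 AM on May 19.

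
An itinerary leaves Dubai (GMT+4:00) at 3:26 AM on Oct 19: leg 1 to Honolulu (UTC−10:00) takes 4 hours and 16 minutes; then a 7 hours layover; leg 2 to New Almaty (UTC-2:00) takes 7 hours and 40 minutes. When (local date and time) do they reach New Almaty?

4:22 PM on Oct 19

Convert departure to UTC: 3:26 AM − 4:00 = 11:26 PM UTC on Oct 18.
Add 4 hours 16 minutes leg 1 → 3:42 AM UTC (Oct 19).
Add 7 hours layover in Honolulu → 10:42 AM UTC.
Add 7 hours and 40 minutes leg 2 → 6:22 PM UTC.
New Almaty is UTC−2:00, so local arrival = 6:22 PM − 2:00 = 4:22 PM on Oct 19.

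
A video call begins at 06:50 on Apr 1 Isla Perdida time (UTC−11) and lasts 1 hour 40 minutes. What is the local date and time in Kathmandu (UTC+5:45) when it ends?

Kathmandu is 16:45 ahead of Isla Perdida.
After 1 hour and 40 minutes it is 08:30 in Isla Perdida.
Shift by the zone difference: 08:30 + 16:45 = 01:15 on Apr 2 in Kathmandu.

01:15 on April 2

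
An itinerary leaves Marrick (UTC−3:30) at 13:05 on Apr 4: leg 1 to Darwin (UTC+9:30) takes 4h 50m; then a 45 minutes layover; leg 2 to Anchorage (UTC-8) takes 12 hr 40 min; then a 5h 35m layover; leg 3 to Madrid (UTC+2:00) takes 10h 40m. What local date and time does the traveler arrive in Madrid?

05:05 on April 6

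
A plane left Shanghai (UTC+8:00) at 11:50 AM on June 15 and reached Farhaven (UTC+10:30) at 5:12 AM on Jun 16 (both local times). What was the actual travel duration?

14 hours 52 minutes

Departure in UTC: 11:50 AM − 8:00 = 3:50 AM on Jun 15.
Arrival in UTC: 5:12 AM − 10:30 = 6:42 PM on Jun 15.
Elapsed = 6:42 PM − 3:50 AM = 14 hours 52 minutes.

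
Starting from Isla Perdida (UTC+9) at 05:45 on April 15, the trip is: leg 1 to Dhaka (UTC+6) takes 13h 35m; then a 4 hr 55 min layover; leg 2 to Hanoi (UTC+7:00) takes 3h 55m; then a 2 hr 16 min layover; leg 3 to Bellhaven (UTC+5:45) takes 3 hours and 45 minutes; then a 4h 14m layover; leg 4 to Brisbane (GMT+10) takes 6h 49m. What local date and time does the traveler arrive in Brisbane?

Convert departure to UTC: 05:45 − 9:00 = 20:45 UTC on Apr 14.
Add 13 hours and 35 minutes leg 1 → 10:20 UTC (Apr 15).
Add 4 hours and 55 minutes layover in Dhaka → 15:15 UTC.
Add 3 hours 55 minutes leg 2 → 19:10 UTC.
Add 2 hours 16 minutes layover in Hanoi → 21:26 UTC.
Add 3 hours 45 minutes leg 3 → 01:11 UTC (Apr 16).
Add 4 hours and 14 minutes layover in Bellhaven → 05:25 UTC.
Add 6 hours 49 minutes leg 4 → 12:14 UTC.
Brisbane is UTC+10:00, so local arrival = 12:14 + 10:00 = 22:14 on Apr 16.

22:14 on Apr 16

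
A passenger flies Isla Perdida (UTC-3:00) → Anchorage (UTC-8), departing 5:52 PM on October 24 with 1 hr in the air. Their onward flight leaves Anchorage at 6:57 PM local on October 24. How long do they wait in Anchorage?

5 hours 5 minutes

Convert departure to UTC: 5:52 PM + 3:00 = 8:52 PM UTC on Oct 24.
Add 1 hour flight time → 9:52 PM UTC.
Anchorage is UTC−8:00, so local arrival = 9:52 PM − 8:00 = 1:52 PM on Oct 24.
Layover = 6:57 PM − 1:52 PM = 5 hours 5 minutes.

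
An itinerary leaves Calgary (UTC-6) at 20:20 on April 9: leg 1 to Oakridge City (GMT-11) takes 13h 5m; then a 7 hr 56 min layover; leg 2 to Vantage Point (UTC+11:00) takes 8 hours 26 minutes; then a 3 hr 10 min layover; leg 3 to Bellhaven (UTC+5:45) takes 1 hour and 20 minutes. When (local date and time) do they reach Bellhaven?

18:02 on April 11

Convert departure to UTC: 20:20 + 6:00 = 02:20 UTC on Apr 10.
Add 13 hours and 5 minutes leg 1 → 15:25 UTC.
Add 7 hours 56 minutes layover in Oakridge City → 23:21 UTC.
Add 8 hours and 26 minutes leg 2 → 07:47 UTC (Apr 11).
Add 3 hours and 10 minutes layover in Vantage Point → 10:57 UTC.
Add 1 hour 20 minutes leg 3 → 12:17 UTC.
Bellhaven is UTC+5:45, so local arrival = 12:17 + 5:45 = 18:02 on Apr 11.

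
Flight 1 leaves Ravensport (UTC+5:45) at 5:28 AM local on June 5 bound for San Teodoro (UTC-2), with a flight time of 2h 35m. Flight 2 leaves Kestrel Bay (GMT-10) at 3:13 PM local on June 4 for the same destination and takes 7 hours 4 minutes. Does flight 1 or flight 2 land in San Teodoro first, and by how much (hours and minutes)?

Flight 1 in UTC: 5:28 AM − 5:45 = 11:43 PM on Jun 4.
+2 hours 35 minutes → arrive 2:18 AM UTC on Jun 5.
Flight 2 in UTC: 3:13 PM + 10:00 = 1:13 AM on Jun 5.
+7 hours 4 minutes → arrive 8:17 AM UTC on Jun 5.
Flight 1 lands earlier by 5 hours 59 minutes.

the first, by 5 hours 59 minutes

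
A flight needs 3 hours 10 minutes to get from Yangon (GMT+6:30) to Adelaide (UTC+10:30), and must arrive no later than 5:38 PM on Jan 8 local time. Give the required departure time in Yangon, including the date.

Target arrival in UTC: 5:38 PM − 10:30 = 7:08 AM on Jan 8.
Subtract 3 hours and 10 minutes → departure 3:58 AM UTC on Jan 8.
Yangon is UTC+6:30: 3:58 AM + 6:30 = 10:28 AM on Jan 8.

10:28 AM on January 8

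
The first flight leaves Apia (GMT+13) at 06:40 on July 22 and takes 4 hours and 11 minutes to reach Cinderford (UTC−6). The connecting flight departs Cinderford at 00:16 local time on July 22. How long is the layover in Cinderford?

8 hours 25 minutes

Convert departure to UTC: 06:40 − 13:00 = 17:40 UTC on Jul 21.
Add 4 hours and 11 minutes flight time → 21:51 UTC.
Cinderford is UTC−6:00, so local arrival = 21:51 − 6:00 = 15:51 on Jul 21.
Layover = 00:16 − 15:51 (+1 day) = 8 hours 25 minutes.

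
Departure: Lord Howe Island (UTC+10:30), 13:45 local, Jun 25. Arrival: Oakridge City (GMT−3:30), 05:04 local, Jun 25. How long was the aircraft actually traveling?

Departure in UTC: 13:45 − 10:30 = 03:15 on Jun 25.
Arrival in UTC: 05:04 + 3:30 = 08:34 on Jun 25.
Elapsed = 08:34 − 03:15 = 5 hours 19 minutes.

5 hours 19 minutes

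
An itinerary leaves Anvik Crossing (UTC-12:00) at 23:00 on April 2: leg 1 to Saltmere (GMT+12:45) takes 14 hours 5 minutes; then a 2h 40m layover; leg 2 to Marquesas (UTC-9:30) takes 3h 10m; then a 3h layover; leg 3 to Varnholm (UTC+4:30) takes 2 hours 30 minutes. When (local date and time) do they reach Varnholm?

Convert departure to UTC: 23:00 + 12:00 = 11:00 UTC on Apr 3.
Add 14 hours and 5 minutes leg 1 → 01:05 UTC (Apr 4).
Add 2 hours 40 minutes layover in Saltmere → 03:45 UTC.
Add 3 hours and 10 minutes leg 2 → 06:55 UTC.
Add 3 hours layover in Marquesas → 09:55 UTC.
Add 2 hours 30 minutes leg 3 → 12:25 UTC.
Varnholm is UTC+4:30, so local arrival = 12:25 + 4:30 = 16:55 on Apr 4.

16:55 on April 4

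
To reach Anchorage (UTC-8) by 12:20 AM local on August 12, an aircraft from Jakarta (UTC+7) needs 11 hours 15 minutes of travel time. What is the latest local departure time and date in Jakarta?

Target arrival in UTC: 12:20 AM + 8:00 = 8:20 AM on Aug 12.
Subtract 11 hours and 15 minutes → departure 9:05 PM UTC on Aug 11.
Jakarta is UTC+7:00: 9:05 PM + 7:00 = 4:05 AM on Aug 12.

4:05 AM on August 12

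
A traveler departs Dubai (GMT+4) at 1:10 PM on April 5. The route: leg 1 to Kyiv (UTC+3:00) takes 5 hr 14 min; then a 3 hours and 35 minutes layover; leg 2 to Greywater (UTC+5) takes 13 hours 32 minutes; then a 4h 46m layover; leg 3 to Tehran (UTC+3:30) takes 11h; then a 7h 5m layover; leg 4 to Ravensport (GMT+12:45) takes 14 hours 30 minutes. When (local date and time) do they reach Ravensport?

Convert departure to UTC: 1:10 PM − 4:00 = 9:10 AM UTC on Apr 5.
Add 5 hours and 14 minutes leg 1 → 2:24 PM UTC.
Add 3 hours and 35 minutes layover in Kyiv → 5:59 PM UTC.
Add 13 hours 32 minutes leg 2 → 7:31 AM UTC (Apr 6).
Add 4 hours 46 minutes layover in Greywater → 12:17 PM UTC.
Add 11 hours leg 3 → 11:17 PM UTC.
Add 7 hours 5 minutes layover in Tehran → 6:22 AM UTC (Apr 7).
Add 14 hours and 30 minutes leg 4 → 8:52 PM UTC.
Ravensport is UTC+12:45, so local arrival = 8:52 PM + 12:45 = 9:37 AM on Apr 8.

9:37 AM on April 8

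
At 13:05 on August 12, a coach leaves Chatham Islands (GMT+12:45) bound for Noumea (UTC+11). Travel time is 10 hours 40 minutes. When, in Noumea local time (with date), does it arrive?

22:00 on August 12

Noumea is 1:45 behind Chatham Islands.
After 10 hours and 40 minutes it is 23:45 in Chatham Islands.
Shift by the zone difference: 23:45 − 1:45 = 22:00 on Aug 12 in Noumea.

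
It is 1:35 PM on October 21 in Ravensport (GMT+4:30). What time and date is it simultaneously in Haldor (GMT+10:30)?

7:35 PM on October 21

Haldor is 6:00 ahead of Ravensport.
Shift by the zone difference: 1:35 PM + 6:00 = 7:35 PM on Oct 21 in Haldor.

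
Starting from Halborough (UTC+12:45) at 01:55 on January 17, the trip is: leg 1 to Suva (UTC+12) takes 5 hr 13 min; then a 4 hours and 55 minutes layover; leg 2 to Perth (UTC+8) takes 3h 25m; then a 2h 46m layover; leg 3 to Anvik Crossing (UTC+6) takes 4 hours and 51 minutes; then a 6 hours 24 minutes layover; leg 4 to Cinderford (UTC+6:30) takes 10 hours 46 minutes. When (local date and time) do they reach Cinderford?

Convert departure to UTC: 01:55 − 12:45 = 13:10 UTC on Jan 16.
Add 5 hours 13 minutes leg 1 → 18:23 UTC.
Add 4 hours 55 minutes layover in Suva → 23:18 UTC.
Add 3 hours and 25 minutes leg 2 → 02:43 UTC (Jan 17).
Add 2 hours and 46 minutes layover in Perth → 05:29 UTC.
Add 4 hours and 51 minutes leg 3 → 10:20 UTC.
Add 6 hours and 24 minutes layover in Anvik Crossing → 16:44 UTC.
Add 10 hours 46 minutes leg 4 → 03:30 UTC (Jan 18).
Cinderford is UTC+6:30, so local arrival = 03:30 + 6:30 = 10:00 on Jan 18.

10:00 on January 18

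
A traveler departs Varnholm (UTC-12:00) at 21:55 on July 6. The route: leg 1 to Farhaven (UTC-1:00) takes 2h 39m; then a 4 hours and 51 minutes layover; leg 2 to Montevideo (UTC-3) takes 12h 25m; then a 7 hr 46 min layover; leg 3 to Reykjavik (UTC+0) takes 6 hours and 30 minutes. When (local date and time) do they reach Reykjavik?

Convert departure to UTC: 21:55 + 12:00 = 09:55 UTC on Jul 7.
Add 2 hours 39 minutes leg 1 → 12:34 UTC.
Add 4 hours and 51 minutes layover in Farhaven → 17:25 UTC.
Add 12 hours 25 minutes leg 2 → 05:50 UTC (Jul 8).
Add 7 hours and 46 minutes layover in Montevideo → 13:36 UTC.
Add 6 hours and 30 minutes leg 3 → 20:06 UTC.
Reykjavik is UTC+0, so local arrival is the same: 20:06 on Jul 8.

20:06 on Jul 8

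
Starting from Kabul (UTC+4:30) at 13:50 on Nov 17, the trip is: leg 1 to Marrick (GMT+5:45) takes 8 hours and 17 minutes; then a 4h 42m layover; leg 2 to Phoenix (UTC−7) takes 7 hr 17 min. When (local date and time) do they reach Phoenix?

22:36 on November 17

Convert departure to UTC: 13:50 − 4:30 = 09:20 UTC on Nov 17.
Add 8 hours and 17 minutes leg 1 → 17:37 UTC.
Add 4 hours 42 minutes layover in Marrick → 22:19 UTC.
Add 7 hours and 17 minutes leg 2 → 05:36 UTC (Nov 18).
Phoenix is UTC−7:00, so local arrival = 05:36 − 7:00 = 22:36 on Nov 17.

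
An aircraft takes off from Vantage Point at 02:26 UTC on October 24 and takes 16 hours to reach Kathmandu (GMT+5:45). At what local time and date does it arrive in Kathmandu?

00:11 on October 25

Departure is given in UTC: 02:26 on Oct 24.
Add 16 hours → 18:26 UTC.
Kathmandu is UTC+5:45: 18:26 + 5:45 = 00:11 on Oct 25.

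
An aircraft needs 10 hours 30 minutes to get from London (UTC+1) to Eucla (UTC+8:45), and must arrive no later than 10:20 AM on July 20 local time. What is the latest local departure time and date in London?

Target arrival in UTC: 10:20 AM − 8:45 = 1:35 AM on Jul 20.
Subtract 10 hours and 30 minutes → departure 3:05 PM UTC on Jul 19.
London is UTC+1:00: 3:05 PM + 1:00 = 4:05 PM on Jul 19.

4:05 PM on July 19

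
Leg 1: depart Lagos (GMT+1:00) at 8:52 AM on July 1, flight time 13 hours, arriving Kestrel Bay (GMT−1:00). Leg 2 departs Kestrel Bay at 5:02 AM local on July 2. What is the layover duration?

9 hours 10 minutes

Convert departure to UTC: 8:52 AM − 1:00 = 7:52 AM UTC on Jul 1.
Add 13 hours flight time → 8:52 PM UTC.
Kestrel Bay is UTC−1:00, so local arrival = 8:52 PM − 1:00 = 7:52 PM on Jul 1.
Layover = 5:02 AM − 7:52 PM (+1 day) = 9 hours 10 minutes.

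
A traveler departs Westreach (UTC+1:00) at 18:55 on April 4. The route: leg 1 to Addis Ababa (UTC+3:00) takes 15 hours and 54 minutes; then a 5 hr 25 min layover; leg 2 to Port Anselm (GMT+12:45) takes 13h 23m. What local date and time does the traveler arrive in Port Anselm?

17:22 on April 6

Convert departure to UTC: 18:55 − 1:00 = 17:55 UTC on Apr 4.
Add 15 hours 54 minutes leg 1 → 09:49 UTC (Apr 5).
Add 5 hours 25 minutes layover in Addis Ababa → 15:14 UTC.
Add 13 hours 23 minutes leg 2 → 04:37 UTC (Apr 6).
Port Anselm is UTC+12:45, so local arrival = 04:37 + 12:45 = 17:22 on Apr 6.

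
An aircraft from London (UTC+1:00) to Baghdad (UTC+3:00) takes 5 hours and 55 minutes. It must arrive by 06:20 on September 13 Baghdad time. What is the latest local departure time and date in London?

Target arrival in UTC: 06:20 − 3:00 = 03:20 on Sep 13.
Subtract 5 hours 55 minutes → departure 21:25 UTC on Sep 12.
London is UTC+1:00: 21:25 + 1:00 = 22:25 on Sep 12.

22:25 on September 12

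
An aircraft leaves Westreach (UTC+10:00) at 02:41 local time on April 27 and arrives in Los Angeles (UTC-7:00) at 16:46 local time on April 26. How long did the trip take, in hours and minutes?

7 hours 5 minutes

Departure in UTC: 02:41 − 10:00 = 16:41 on Apr 26.
Arrival in UTC: 16:46 + 7:00 = 23:46 on Apr 26.
Elapsed = 23:46 − 16:41 = 7 hours 5 minutes.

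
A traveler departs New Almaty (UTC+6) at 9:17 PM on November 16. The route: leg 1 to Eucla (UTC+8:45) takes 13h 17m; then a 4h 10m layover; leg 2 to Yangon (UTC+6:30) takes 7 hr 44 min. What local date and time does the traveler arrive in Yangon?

Convert departure to UTC: 9:17 PM − 6:00 = 3:17 PM UTC on Nov 16.
Add 13 hours and 17 minutes leg 1 → 4:34 AM UTC (Nov 17).
Add 4 hours 10 minutes layover in Eucla → 8:44 AM UTC.
Add 7 hours 44 minutes leg 2 → 4:28 PM UTC.
Yangon is UTC+6:30, so local arrival = 4:28 PM + 6:30 = 10:58 PM on Nov 17.

10:58 PM on November 17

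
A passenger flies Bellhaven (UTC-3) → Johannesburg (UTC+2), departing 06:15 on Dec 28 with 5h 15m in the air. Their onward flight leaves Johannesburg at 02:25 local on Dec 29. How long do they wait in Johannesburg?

Convert departure to UTC: 06:15 + 3:00 = 09:15 UTC on Dec 28.
Add 5 hours 15 minutes flight time → 14:30 UTC.
Johannesburg is UTC+2:00, so local arrival = 14:30 + 2:00 = 16:30 on Dec 28.
Layover = 02:25 − 16:30 (+1 day) = 9 hours 55 minutes.

9 hours 55 minutes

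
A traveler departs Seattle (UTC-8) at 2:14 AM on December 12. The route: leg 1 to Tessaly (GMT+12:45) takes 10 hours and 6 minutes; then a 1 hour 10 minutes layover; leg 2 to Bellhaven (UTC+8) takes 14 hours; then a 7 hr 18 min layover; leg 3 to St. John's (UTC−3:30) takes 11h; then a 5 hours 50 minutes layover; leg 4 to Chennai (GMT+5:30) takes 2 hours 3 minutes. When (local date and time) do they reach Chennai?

7:11 PM on Dec 14

Convert departure to UTC: 2:14 AM + 8:00 = 10:14 AM UTC on Dec 12.
Add 10 hours 6 minutes leg 1 → 8:20 PM UTC.
Add 1 hour and 10 minutes layover in Tessaly → 9:30 PM UTC.
Add 14 hours leg 2 → 11:30 AM UTC (Dec 13).
Add 7 hours and 18 minutes layover in Bellhaven → 6:48 PM UTC.
Add 11 hours leg 3 → 5:48 AM UTC (Dec 14).
Add 5 hours and 50 minutes layover in St. John's → 11:38 AM UTC.
Add 2 hours 3 minutes leg 4 → 1:41 PM UTC.
Chennai is UTC+5:30, so local arrival = 1:41 PM + 5:30 = 7:11 PM on Dec 14.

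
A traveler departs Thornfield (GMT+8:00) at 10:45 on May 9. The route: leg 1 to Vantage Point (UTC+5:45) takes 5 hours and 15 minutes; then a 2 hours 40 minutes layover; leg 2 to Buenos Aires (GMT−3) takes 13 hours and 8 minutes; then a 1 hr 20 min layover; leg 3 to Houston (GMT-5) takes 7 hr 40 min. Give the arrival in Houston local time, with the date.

03:48 on May 10

Convert departure to UTC: 10:45 − 8:00 = 02:45 UTC on May 9.
Add 5 hours and 15 minutes leg 1 → 08:00 UTC.
Add 2 hours 40 minutes layover in Vantage Point → 10:40 UTC.
Add 13 hours 8 minutes leg 2 → 23:48 UTC.
Add 1 hour 20 minutes layover in Buenos Aires → 01:08 UTC (May 10).
Add 7 hours 40 minutes leg 3 → 08:48 UTC.
Houston is UTC−5:00, so local arrival = 08:48 − 5:00 = 03:48 on May 10.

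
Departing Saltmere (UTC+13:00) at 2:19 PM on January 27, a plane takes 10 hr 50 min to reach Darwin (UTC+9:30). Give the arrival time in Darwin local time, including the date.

9:39 PM on Jan 27

Darwin is 3:30 behind Saltmere.
After 10 hours 50 minutes it is 1:09 AM (Jan 28) in Saltmere.
Shift by the zone difference: 1:09 AM − 3:30 = 9:39 PM on Jan 27 in Darwin.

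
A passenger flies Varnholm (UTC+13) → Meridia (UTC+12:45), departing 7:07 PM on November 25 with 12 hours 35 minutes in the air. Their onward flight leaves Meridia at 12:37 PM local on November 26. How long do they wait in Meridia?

5 hours 10 minutes

Convert departure to UTC: 7:07 PM − 13:00 = 6:07 AM UTC on Nov 25.
Add 12 hours 35 minutes flight time → 6:42 PM UTC.
Meridia is UTC+12:45, so local arrival = 6:42 PM + 12:45 = 7:27 AM on Nov 26.
Layover = 12:37 PM − 7:27 AM = 5 hours 10 minutes.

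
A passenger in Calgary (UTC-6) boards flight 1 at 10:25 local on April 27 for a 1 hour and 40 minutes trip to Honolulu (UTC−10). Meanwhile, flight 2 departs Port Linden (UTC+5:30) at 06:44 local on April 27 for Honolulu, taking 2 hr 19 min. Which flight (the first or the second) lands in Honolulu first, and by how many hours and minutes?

the second, by 14 hours 32 minutes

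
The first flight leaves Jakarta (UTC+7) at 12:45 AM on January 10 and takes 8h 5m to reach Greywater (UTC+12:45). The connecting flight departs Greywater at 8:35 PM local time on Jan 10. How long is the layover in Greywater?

Convert departure to UTC: 12:45 AM − 7:00 = 5:45 PM UTC on Jan 9.
Add 8 hours 5 minutes flight time → 1:50 AM UTC (Jan 10).
Greywater is UTC+12:45, so local arrival = 1:50 AM + 12:45 = 2:35 PM on Jan 10.
Layover = 8:35 PM − 2:35 PM = 6 hours.

6 hours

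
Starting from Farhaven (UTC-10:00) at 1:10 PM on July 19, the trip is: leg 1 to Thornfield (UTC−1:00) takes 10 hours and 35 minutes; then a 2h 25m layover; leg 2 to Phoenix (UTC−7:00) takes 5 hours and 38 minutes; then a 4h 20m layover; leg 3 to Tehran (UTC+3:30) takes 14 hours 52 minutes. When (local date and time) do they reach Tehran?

4:30 PM on Jul 21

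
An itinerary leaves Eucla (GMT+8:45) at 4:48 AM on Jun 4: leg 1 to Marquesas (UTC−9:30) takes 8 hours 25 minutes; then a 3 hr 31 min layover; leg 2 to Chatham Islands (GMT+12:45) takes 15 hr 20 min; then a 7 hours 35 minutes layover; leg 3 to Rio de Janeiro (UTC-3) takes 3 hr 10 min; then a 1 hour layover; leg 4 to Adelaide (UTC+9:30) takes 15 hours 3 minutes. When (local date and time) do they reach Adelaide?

Convert departure to UTC: 4:48 AM − 8:45 = 8:03 PM UTC on Jun 3.
Add 8 hours and 25 minutes leg 1 → 4:28 AM UTC (Jun 4).
Add 3 hours and 31 minutes layover in Marquesas → 7:59 AM UTC.
Add 15 hours 20 minutes leg 2 → 11:19 PM UTC.
Add 7 hours and 35 minutes layover in Chatham Islands → 6:54 AM UTC (Jun 5).
Add 3 hours 10 minutes leg 3 → 10:04 AM UTC.
Add 1 hour layover in Rio de Janeiro → 11:04 AM UTC.
Add 15 hours and 3 minutes leg 4 → 2:07 AM UTC (Jun 6).
Adelaide is UTC+9:30, so local arrival = 2:07 AM + 9:30 = 11:37 AM on Jun 6.

11:37 AM on June 6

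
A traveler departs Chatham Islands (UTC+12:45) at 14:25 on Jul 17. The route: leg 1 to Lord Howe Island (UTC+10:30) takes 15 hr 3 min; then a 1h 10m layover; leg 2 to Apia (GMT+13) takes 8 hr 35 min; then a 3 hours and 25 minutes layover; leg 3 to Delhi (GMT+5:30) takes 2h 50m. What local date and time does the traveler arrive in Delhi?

Convert departure to UTC: 14:25 − 12:45 = 01:40 UTC on Jul 17.
Add 15 hours 3 minutes leg 1 → 16:43 UTC.
Add 1 hour 10 minutes layover in Lord Howe Island → 17:53 UTC.
Add 8 hours and 35 minutes leg 2 → 02:28 UTC (Jul 18).
Add 3 hours and 25 minutes layover in Apia → 05:53 UTC.
Add 2 hours 50 minutes leg 3 → 08:43 UTC.
Delhi is UTC+5:30, so local arrival = 08:43 + 5:30 = 14:13 on Jul 18.

14:13 on July 18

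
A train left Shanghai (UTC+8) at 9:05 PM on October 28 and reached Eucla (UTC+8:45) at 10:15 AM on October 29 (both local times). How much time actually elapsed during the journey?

12 hours 25 minutes

Eucla is 0:45 ahead of Shanghai.
Clock-face elapsed time (ignoring zones) is 13 hours 10 minutes.
Actual elapsed = 13 hours 10 minutes − 0:45 = 12 hours 25 minutes.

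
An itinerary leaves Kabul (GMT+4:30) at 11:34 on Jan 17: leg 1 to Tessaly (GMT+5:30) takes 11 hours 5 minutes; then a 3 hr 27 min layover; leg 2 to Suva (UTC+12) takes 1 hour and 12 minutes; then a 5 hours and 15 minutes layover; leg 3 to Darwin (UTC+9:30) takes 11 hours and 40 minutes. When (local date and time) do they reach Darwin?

01:13 on January 19

Convert departure to UTC: 11:34 − 4:30 = 07:04 UTC on Jan 17.
Add 11 hours and 5 minutes leg 1 → 18:09 UTC.
Add 3 hours 27 minutes layover in Tessaly → 21:36 UTC.
Add 1 hour and 12 minutes leg 2 → 22:48 UTC.
Add 5 hours 15 minutes layover in Suva → 04:03 UTC (Jan 18).
Add 11 hours 40 minutes leg 3 → 15:43 UTC.
Darwin is UTC+9:30, so local arrival = 15:43 + 9:30 = 01:13 on Jan 19.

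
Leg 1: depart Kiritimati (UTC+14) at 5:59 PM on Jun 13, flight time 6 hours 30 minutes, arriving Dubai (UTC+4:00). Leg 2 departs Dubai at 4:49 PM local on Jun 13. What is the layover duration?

2 hours 20 minutes

Convert departure to UTC: 5:59 PM − 14:00 = 3:59 AM UTC on Jun 13.
Add 6 hours 30 minutes flight time → 10:29 AM UTC.
Dubai is UTC+4:00, so local arrival = 10:29 AM + 4:00 = 2:29 PM on Jun 13.
Layover = 4:49 PM − 2:29 PM = 2 hours 20 minutes.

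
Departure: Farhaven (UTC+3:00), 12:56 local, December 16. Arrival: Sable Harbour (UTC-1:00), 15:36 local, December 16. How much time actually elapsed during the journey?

6 hours 40 minutes

Departure in UTC: 12:56 − 3:00 = 09:56 on Dec 16.
Arrival in UTC: 15:36 + 1:00 = 16:36 on Dec 16.
Elapsed = 16:36 − 09:56 = 6 hours 40 minutes.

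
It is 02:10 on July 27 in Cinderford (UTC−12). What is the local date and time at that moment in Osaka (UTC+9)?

In UTC: 02:10 + 12:00 = 14:10 on Jul 27.
Osaka is UTC+9:00: 14:10 + 9:00 = 23:10 on Jul 27.

23:10 on July 27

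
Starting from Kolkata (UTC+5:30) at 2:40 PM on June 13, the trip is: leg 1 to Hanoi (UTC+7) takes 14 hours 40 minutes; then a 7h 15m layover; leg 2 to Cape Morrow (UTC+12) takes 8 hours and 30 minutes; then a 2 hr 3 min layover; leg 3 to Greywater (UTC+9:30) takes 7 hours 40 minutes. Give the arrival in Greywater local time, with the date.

10:48 AM on June 15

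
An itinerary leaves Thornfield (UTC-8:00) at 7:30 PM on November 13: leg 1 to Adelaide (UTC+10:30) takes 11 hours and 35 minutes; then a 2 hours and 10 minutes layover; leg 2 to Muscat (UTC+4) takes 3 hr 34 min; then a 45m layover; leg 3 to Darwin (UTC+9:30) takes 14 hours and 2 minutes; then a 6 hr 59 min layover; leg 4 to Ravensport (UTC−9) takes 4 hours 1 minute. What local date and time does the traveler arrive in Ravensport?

Convert departure to UTC: 7:30 PM + 8:00 = 3:30 AM UTC on Nov 14.
Add 11 hours 35 minutes leg 1 → 3:05 PM UTC.
Add 2 hours 10 minutes layover in Adelaide → 5:15 PM UTC.
Add 3 hours 34 minutes leg 2 → 8:49 PM UTC.
Add 45 minutes layover in Muscat → 9:34 PM UTC.
Add 14 hours and 2 minutes leg 3 → 11:36 AM UTC (Nov 15).
Add 6 hours and 59 minutes layover in Darwin → 6:35 PM UTC.
Add 4 hours and 1 minute leg 4 → 10:36 PM UTC.
Ravensport is UTC−9:00, so local arrival = 10:36 PM − 9:00 = 1:36 PM on Nov 15.

1:36 PM on November 15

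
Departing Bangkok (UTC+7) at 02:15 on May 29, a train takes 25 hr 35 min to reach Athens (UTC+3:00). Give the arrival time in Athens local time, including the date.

23:50 on May 29

Convert departure to UTC: 02:15 − 7:00 = 19:15 UTC on May 28.
Add 25 hours and 35 minutes travel time → 20:50 UTC (May 29).
Athens is UTC+3:00, so local arrival = 20:50 + 3:00 = 23:50 on May 29.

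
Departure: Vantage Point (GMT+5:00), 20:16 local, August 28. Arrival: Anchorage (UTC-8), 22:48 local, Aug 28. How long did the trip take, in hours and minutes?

Departure in UTC: 20:16 − 5:00 = 15:16 on Aug 28.
Arrival in UTC: 22:48 + 8:00 = 06:48 on Aug 29.
Elapsed = 06:48 − 15:16 (+1 day) = 15 hours 32 minutes.

15 hours 32 minutes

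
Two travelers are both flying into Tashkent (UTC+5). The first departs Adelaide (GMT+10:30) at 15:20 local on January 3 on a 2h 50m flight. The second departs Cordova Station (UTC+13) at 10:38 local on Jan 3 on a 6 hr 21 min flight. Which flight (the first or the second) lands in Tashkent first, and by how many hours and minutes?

the second, by 3 hours 41 minutes

Flight 1 in UTC: 15:20 − 10:30 = 04:50 on Jan 3.
+2 hours and 50 minutes → arrive 07:40 UTC on Jan 3.
Flight 2 in UTC: 10:38 − 13:00 = 21:38 on Jan 2.
+6 hours and 21 minutes → arrive 03:59 UTC on Jan 3.
Flight 2 lands earlier by 3 hours 41 minutes.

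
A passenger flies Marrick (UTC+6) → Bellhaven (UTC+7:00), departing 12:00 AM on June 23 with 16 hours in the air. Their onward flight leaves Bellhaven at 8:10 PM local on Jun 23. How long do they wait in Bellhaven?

3 hours 10 minutes

Convert departure to UTC: 12:00 AM − 6:00 = 6:00 PM UTC on Jun 22.
Add 16 hours flight time → 10:00 AM UTC (Jun 23).
Bellhaven is UTC+7:00, so local arrival = 10:00 AM + 7:00 = 5:00 PM on Jun 23.
Layover = 8:10 PM − 5:00 PM = 3 hours 10 minutes.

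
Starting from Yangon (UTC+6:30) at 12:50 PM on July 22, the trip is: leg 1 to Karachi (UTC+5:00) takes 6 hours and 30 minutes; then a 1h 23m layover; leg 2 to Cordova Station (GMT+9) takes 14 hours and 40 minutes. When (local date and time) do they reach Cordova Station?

Convert departure to UTC: 12:50 PM − 6:30 = 6:20 AM UTC on Jul 22.
Add 6 hours 30 minutes leg 1 → 12:50 PM UTC.
Add 1 hour 23 minutes layover in Karachi → 2:13 PM UTC.
Add 14 hours 40 minutes leg 2 → 4:53 AM UTC (Jul 23).
Cordova Station is UTC+9:00, so local arrival = 4:53 AM + 9:00 = 1:53 PM on Jul 23.

1:53 PM on Jul 23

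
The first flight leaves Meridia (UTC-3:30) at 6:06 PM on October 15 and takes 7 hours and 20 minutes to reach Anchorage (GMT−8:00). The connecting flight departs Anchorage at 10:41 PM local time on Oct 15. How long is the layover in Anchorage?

Convert departure to UTC: 6:06 PM + 3:30 = 9:36 PM UTC on Oct 15.
Add 7 hours and 20 minutes flight time → 4:56 AM UTC (Oct 16).
Anchorage is UTC−8:00, so local arrival = 4:56 AM − 8:00 = 8:56 PM on Oct 15.
Layover = 10:41 PM − 8:56 PM = 1 hour 45 minutes.

1 hour 45 minutes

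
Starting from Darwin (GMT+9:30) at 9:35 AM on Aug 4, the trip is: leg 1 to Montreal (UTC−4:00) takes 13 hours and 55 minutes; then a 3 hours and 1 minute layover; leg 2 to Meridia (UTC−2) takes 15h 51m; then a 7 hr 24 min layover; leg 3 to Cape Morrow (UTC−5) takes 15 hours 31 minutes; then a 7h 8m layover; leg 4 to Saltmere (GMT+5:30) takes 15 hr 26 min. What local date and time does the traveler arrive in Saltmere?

Convert departure to UTC: 9:35 AM − 9:30 = 12:05 AM UTC on Aug 4.
Add 13 hours 55 minutes leg 1 → 2:00 PM UTC.
Add 3 hours and 1 minute layover in Montreal → 5:01 PM UTC.
Add 15 hours 51 minutes leg 2 → 8:52 AM UTC (Aug 5).
Add 7 hours and 24 minutes layover in Meridia → 4:16 PM UTC.
Add 15 hours 31 minutes leg 3 → 7:47 AM UTC (Aug 6).
Add 7 hours and 8 minutes layover in Cape Morrow → 2:55 PM UTC.
Add 15 hours and 26 minutes leg 4 → 6:21 AM UTC (Aug 7).
Saltmere is UTC+5:30, so local arrival = 6:21 AM + 5:30 = 11:51 AM on Aug 7.

11:51 AM on Aug 7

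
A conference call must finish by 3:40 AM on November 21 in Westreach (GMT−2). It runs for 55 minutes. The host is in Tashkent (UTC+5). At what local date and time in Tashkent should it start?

9:45 AM on Nov 21

Target end time in UTC: 3:40 AM + 2:00 = 5:40 AM on Nov 21.
Subtract 55 minutes → start 4:45 AM UTC on Nov 21.
Tashkent is UTC+5:00: 4:45 AM + 5:00 = 9:45 AM on Nov 21.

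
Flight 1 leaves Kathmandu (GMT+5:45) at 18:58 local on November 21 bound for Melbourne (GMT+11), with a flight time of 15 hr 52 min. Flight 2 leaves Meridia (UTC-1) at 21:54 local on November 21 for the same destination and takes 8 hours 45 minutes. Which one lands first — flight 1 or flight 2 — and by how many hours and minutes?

the first, by 2 hours 34 minutes

Flight 1 in UTC: 18:58 − 5:45 = 13:13 on Nov 21.
+15 hours 52 minutes → arrive 05:05 UTC on Nov 22.
Flight 2 in UTC: 21:54 + 1:00 = 22:54 on Nov 21.
+8 hours 45 minutes → arrive 07:39 UTC on Nov 22.
Flight 1 lands earlier by 2 hours 34 minutes.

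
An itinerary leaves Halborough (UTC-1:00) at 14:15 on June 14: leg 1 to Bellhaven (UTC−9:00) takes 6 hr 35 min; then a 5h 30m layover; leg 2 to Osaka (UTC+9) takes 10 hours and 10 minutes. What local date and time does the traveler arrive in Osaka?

22:30 on June 15

Convert departure to UTC: 14:15 + 1:00 = 15:15 UTC on Jun 14.
Add 6 hours and 35 minutes leg 1 → 21:50 UTC.
Add 5 hours and 30 minutes layover in Bellhaven → 03:20 UTC (Jun 15).
Add 10 hours and 10 minutes leg 2 → 13:30 UTC.
Osaka is UTC+9:00, so local arrival = 13:30 + 9:00 = 22:30 on Jun 15.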